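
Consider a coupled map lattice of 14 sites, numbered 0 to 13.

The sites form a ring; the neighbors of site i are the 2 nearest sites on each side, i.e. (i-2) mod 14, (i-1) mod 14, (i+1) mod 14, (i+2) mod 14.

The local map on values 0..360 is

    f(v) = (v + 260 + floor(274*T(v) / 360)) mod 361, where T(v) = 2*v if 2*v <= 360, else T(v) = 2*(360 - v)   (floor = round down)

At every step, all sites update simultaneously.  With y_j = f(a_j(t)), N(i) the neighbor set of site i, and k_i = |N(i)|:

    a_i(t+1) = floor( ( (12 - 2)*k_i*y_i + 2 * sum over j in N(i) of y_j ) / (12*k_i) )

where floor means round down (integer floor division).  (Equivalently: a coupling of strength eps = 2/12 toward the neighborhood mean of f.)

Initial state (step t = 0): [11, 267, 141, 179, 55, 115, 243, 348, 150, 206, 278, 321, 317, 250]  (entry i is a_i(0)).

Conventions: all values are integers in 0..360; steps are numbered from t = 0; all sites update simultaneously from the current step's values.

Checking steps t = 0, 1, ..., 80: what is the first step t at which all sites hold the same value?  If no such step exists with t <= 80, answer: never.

Answer: 9
Key observation: Synchronization is absorbing here: once all sites are equal they stay equal, and step 9 is the first all-equal step.

Derivation:
t=0: [11, 267, 141, 179, 55, 115, 243, 348, 150, 206, 278, 321, 317, 250]  (not all equal)
t=1: [287, 306, 252, 324, 77, 198, 298, 267, 281, 329, 299, 284, 283, 311]  (not all equal)
t=2: [296, 288, 302, 274, 128, 326, 285, 306, 298, 278, 290, 296, 297, 285]  (not all equal)
t=3: [292, 295, 287, 297, 232, 276, 293, 287, 291, 299, 294, 292, 291, 297]  (not all equal)
t=4: [293, 292, 297, 293, 320, 301, 294, 296, 294, 290, 293, 293, 294, 291]  (not all equal)
t=5: [293, 293, 290, 292, 281, 289, 292, 292, 293, 294, 293, 293, 293, 294]  (not all equal)
t=6: [293, 293, 295, 294, 299, 295, 294, 294, 293, 293, 293, 293, 293, 293]  (not all equal)
t=7: [292, 292, 292, 292, 290, 292, 292, 292, 293, 293, 293, 293, 293, 293]  (not all equal)
t=8: [293, 293, 294, 294, 294, 294, 294, 293, 293, 293, 293, 293, 293, 293]  (not all equal)
t=9: [293, 293, 293, 293, 293, 293, 293, 293, 293, 293, 293, 293, 293, 293]  (all equal)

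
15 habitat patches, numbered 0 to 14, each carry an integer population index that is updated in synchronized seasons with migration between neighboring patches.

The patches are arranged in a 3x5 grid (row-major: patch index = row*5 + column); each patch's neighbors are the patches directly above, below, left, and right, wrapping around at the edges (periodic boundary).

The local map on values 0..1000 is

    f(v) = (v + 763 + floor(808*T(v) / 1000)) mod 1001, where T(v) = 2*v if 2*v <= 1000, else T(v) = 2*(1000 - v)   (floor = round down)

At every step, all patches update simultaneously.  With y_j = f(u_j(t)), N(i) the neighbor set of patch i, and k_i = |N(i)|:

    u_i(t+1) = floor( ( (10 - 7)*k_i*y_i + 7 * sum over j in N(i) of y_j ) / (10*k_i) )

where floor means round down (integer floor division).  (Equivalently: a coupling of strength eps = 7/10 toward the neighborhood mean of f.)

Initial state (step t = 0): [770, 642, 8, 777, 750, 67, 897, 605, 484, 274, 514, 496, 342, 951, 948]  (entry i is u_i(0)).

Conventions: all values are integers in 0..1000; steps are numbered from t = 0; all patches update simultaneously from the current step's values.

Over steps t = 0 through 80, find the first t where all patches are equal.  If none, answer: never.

Answer: 11
Key observation: Synchronization is absorbing here: once all patches are equal they stay equal, and step 11 is the first all-equal step.

Derivation:
t=0: [770, 642, 8, 777, 750, 67, 897, 605, 484, 274, 514, 496, 342, 951, 948]  (not all equal)
t=1: [777, 744, 679, 710, 812, 677, 594, 402, 388, 611, 489, 458, 483, 653, 631]  (not all equal)
t=2: [759, 770, 759, 909, 758, 454, 642, 553, 710, 630, 678, 461, 655, 770, 627]  (not all equal)
t=3: [924, 930, 750, 886, 922, 956, 794, 676, 762, 960, 955, 958, 785, 922, 955]  (not all equal)
t=4: [801, 836, 885, 852, 805, 809, 851, 919, 865, 812, 791, 826, 876, 842, 795]  (not all equal)
t=5: [880, 860, 838, 854, 877, 876, 854, 832, 848, 874, 883, 863, 841, 856, 880]  (not all equal)
t=6: [837, 848, 857, 850, 839, 839, 849, 859, 852, 840, 837, 847, 856, 850, 838]  (not all equal)
t=7: [860, 855, 851, 854, 859, 860, 855, 850, 853, 859, 860, 855, 851, 854, 859]  (not all equal)
t=8: [848, 850, 852, 851, 848, 848, 851, 852, 851, 848, 848, 850, 852, 851, 848]  (not all equal)
t=9: [854, 853, 853, 853, 854, 854, 853, 853, 853, 854, 854, 853, 853, 853, 854]  (not all equal)
t=10: [851, 851, 852, 851, 851, 851, 851, 852, 851, 851, 851, 851, 852, 851, 851]  (not all equal)
t=11: [853, 853, 853, 853, 853, 853, 853, 853, 853, 853, 853, 853, 853, 853, 853]  (all equal)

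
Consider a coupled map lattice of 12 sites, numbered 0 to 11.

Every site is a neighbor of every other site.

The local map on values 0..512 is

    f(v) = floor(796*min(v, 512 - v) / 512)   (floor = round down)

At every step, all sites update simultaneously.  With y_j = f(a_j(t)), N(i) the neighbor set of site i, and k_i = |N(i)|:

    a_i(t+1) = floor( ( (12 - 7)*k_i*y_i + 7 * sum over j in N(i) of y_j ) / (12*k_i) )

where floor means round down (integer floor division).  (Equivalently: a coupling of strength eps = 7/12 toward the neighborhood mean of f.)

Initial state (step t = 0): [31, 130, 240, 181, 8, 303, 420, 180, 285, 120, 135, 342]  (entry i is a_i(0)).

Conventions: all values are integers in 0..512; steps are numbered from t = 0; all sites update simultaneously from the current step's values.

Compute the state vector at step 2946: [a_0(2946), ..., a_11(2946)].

Simulating step by step:
t=0: [31, 130, 240, 181, 8, 303, 420, 180, 285, 120, 135, 342]
t=1: [159, 215, 277, 243, 146, 259, 193, 243, 269, 209, 217, 237]
t=2: [303, 334, 346, 350, 295, 356, 322, 350, 350, 331, 335, 347]
t=3: [292, 275, 268, 266, 297, 262, 282, 266, 266, 277, 274, 267]
t=4: [359, 368, 372, 373, 356, 375, 364, 373, 373, 367, 369, 373]
t=5: [227, 222, 220, 220, 229, 218, 225, 220, 220, 223, 222, 220]
t=6: [347, 345, 343, 343, 349, 342, 346, 343, 343, 345, 345, 343]
t=7: [258, 259, 260, 260, 257, 261, 259, 260, 260, 259, 259, 260]
t=8: [392, 392, 391, 391, 393, 391, 392, 391, 391, 392, 392, 391]
t=9: [186, 186, 187, 187, 186, 187, 186, 187, 187, 186, 186, 187]
t=10: [289, 289, 289, 289, 289, 289, 289, 289, 289, 289, 289, 289]
t=11: [346, 346, 346, 346, 346, 346, 346, 346, 346, 346, 346, 346]
t=12: [258, 258, 258, 258, 258, 258, 258, 258, 258, 258, 258, 258]
t=13: [394, 394, 394, 394, 394, 394, 394, 394, 394, 394, 394, 394]
t=14: [183, 183, 183, 183, 183, 183, 183, 183, 183, 183, 183, 183]
t=15: [284, 284, 284, 284, 284, 284, 284, 284, 284, 284, 284, 284]
t=16: [354, 354, 354, 354, 354, 354, 354, 354, 354, 354, 354, 354]
t=17: [245, 245, 245, 245, 245, 245, 245, 245, 245, 245, 245, 245]
t=18: [380, 380, 380, 380, 380, 380, 380, 380, 380, 380, 380, 380]
t=19: [205, 205, 205, 205, 205, 205, 205, 205, 205, 205, 205, 205]
t=20: [318, 318, 318, 318, 318, 318, 318, 318, 318, 318, 318, 318]
t=21: [301, 301, 301, 301, 301, 301, 301, 301, 301, 301, 301, 301]
t=22: [328, 328, 328, 328, 328, 328, 328, 328, 328, 328, 328, 328]
t=23: [286, 286, 286, 286, 286, 286, 286, 286, 286, 286, 286, 286]
t=24: [351, 351, 351, 351, 351, 351, 351, 351, 351, 351, 351, 351]
t=25: [250, 250, 250, 250, 250, 250, 250, 250, 250, 250, 250, 250]
t=26: [388, 388, 388, 388, 388, 388, 388, 388, 388, 388, 388, 388]
t=27: [192, 192, 192, 192, 192, 192, 192, 192, 192, 192, 192, 192]
t=28: [298, 298, 298, 298, 298, 298, 298, 298, 298, 298, 298, 298]
t=29: [332, 332, 332, 332, 332, 332, 332, 332, 332, 332, 332, 332]
t=30: [279, 279, 279, 279, 279, 279, 279, 279, 279, 279, 279, 279]
t=31: [362, 362, 362, 362, 362, 362, 362, 362, 362, 362, 362, 362]
t=32: [233, 233, 233, 233, 233, 233, 233, 233, 233, 233, 233, 233]
t=33: [362, 362, 362, 362, 362, 362, 362, 362, 362, 362, 362, 362]

Answer: [233, 233, 233, 233, 233, 233, 233, 233, 233, 233, 233, 233]
Key observation: The state at step 31, [362, 362, 362, 362, 362, 362, 362, 362, 362, 362, 362, 362], reappears at step 33: the system is in a cycle of period 2 from step 31 on.  Therefore the state at step 2946 equals the state at step 31 + ((2946 - 31) mod 2) = 32, which is [233, 233, 233, 233, 233, 233, 233, 233, 233, 233, 233, 233].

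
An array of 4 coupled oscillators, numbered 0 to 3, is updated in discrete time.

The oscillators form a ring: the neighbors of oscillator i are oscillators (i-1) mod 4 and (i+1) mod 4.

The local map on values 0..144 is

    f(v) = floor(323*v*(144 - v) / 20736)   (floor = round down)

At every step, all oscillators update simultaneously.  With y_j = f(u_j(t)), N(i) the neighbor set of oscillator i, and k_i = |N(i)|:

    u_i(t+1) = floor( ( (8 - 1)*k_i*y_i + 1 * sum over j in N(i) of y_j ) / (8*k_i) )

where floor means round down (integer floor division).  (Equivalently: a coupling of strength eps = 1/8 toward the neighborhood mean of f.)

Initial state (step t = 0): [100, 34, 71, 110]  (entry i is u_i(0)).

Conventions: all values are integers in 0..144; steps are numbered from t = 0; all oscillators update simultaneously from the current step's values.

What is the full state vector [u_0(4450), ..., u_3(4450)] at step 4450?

Answer: [79, 79, 79, 79]
Key observation: The state at step 3, [79, 79, 79, 79], reappears at step 4: the system is in a cycle of period 1 from step 3 on.  Therefore the state at step 4450 equals the state at step 3 + ((4450 - 3) mod 1) = 3, which is [79, 79, 79, 79].

Derivation:
t=0: [100, 34, 71, 110]
t=1: [66, 60, 77, 60]
t=2: [79, 78, 79, 78]
t=3: [79, 79, 79, 79]
t=4: [79, 79, 79, 79]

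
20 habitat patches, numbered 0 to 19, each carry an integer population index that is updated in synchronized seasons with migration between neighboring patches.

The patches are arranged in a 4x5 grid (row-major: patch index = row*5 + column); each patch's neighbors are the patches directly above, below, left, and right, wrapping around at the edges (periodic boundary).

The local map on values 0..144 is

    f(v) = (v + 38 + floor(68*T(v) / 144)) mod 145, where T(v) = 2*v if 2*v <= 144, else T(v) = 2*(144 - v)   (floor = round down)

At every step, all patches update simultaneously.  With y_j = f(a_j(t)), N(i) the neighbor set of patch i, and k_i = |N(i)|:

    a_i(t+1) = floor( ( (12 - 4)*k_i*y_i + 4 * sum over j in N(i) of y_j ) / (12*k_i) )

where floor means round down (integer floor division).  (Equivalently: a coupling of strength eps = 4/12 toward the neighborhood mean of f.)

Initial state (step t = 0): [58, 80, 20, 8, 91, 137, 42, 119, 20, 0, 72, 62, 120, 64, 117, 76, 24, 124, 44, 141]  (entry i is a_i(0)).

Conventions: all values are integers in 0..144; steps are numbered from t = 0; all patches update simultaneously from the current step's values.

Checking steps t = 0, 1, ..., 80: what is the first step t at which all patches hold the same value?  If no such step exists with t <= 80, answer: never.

Simulating step by step:
t=0: [58, 80, 20, 8, 91, 137, 42, 119, 20, 0, 72, 62, 120, 64, 117, 76, 24, 124, 44, 141]  (not all equal)
t=1: [14, 45, 63, 61, 33, 40, 89, 48, 62, 40, 31, 31, 31, 33, 33, 35, 65, 49, 93, 42]  (not all equal)
t=2: [80, 94, 43, 21, 93, 102, 61, 100, 38, 104, 100, 86, 104, 88, 104, 95, 51, 102, 53, 108]  (not all equal)
t=3: [33, 47, 95, 85, 37, 32, 18, 45, 88, 40, 33, 40, 33, 48, 34, 42, 102, 58, 109, 43]  (not all equal)
t=4: [106, 106, 47, 39, 103, 99, 87, 103, 55, 105, 104, 102, 99, 110, 108, 109, 53, 20, 47, 111]  (not all equal)
t=5: [34, 50, 107, 111, 40, 33, 33, 51, 114, 43, 34, 42, 37, 51, 34, 43, 108, 86, 107, 42]  (not all equal)
t=6: [108, 112, 51, 41, 108, 103, 109, 114, 59, 110, 106, 108, 108, 114, 109, 110, 57, 39, 49, 110]  (not all equal)
t=7: [34, 40, 116, 104, 41, 34, 34, 41, 23, 32, 34, 32, 41, 40, 34, 32, 20, 101, 113, 43]  (not all equal)
t=8: [105, 103, 48, 45, 107, 103, 105, 106, 85, 100, 103, 100, 108, 104, 106, 100, 79, 44, 48, 110]  (not all equal)
t=9: [34, 42, 113, 110, 41, 34, 34, 42, 40, 33, 34, 34, 42, 42, 34, 34, 40, 109, 113, 42]  (not all equal)
t=10: [106, 109, 49, 48, 108, 103, 106, 110, 107, 104, 104, 106, 110, 110, 106, 106, 106, 48, 49, 109]  (not all equal)
t=11: [34, 42, 116, 115, 42, 34, 34, 43, 42, 34, 34, 34, 42, 43, 34, 34, 42, 115, 116, 43]  (not all equal)
t=12: [106, 109, 49, 49, 109, 104, 106, 112, 111, 106, 104, 106, 111, 112, 106, 106, 109, 49, 49, 110]  (not all equal)
t=13: [34, 43, 116, 116, 43, 34, 34, 43, 43, 34, 34, 34, 43, 43, 34, 34, 43, 116, 116, 43]  (not all equal)
t=14: [106, 111, 49, 49, 111, 104, 106, 112, 112, 106, 104, 106, 112, 112, 106, 106, 111, 49, 49, 111]  (not all equal)
t=15: [34, 43, 116, 116, 43, 34, 34, 43, 43, 34, 34, 34, 43, 43, 34, 34, 43, 116, 116, 43]  (not all equal)

Answer: never
Key observation: The state at step 13 reappears at step 15 — the system is in a cycle of period 2 from step 13 on.  No step 0..15 is synchronized, and the cycle repeats forever, so no step up to 80 (or ever) has all patches equal.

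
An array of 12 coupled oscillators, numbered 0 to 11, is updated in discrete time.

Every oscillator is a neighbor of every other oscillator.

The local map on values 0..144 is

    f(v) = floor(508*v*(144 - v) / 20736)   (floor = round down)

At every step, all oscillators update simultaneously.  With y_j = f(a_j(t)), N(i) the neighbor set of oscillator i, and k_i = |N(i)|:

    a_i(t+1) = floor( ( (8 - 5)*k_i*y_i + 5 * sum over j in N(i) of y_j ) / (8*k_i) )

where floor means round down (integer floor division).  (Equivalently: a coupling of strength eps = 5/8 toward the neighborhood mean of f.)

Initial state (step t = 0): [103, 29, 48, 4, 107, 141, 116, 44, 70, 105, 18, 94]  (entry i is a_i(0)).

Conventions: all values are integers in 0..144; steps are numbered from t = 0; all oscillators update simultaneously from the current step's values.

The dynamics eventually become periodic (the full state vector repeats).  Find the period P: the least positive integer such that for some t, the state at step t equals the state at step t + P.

Answer: 8
Key observation: The state at step 4, [126, 126, 126, 126, 126, 126, 126, 126, 126, 126, 126, 126], reappears at step 12 — and no state repeats earlier — so the cycle the system enters has period 8.

Derivation:
t=0: [103, 29, 48, 4, 107, 141, 116, 44, 70, 105, 18, 94]
t=1: [89, 82, 92, 60, 87, 59, 81, 90, 96, 88, 74, 93]
t=2: [119, 121, 119, 121, 120, 120, 121, 119, 117, 120, 122, 118]
t=3: [71, 69, 71, 69, 70, 70, 69, 71, 72, 70, 68, 71]
t=4: [126, 126, 126, 126, 126, 126, 126, 126, 126, 126, 126, 126]
t=5: [55, 55, 55, 55, 55, 55, 55, 55, 55, 55, 55, 55]
t=6: [119, 119, 119, 119, 119, 119, 119, 119, 119, 119, 119, 119]
t=7: [72, 72, 72, 72, 72, 72, 72, 72, 72, 72, 72, 72]
t=8: [127, 127, 127, 127, 127, 127, 127, 127, 127, 127, 127, 127]
t=9: [52, 52, 52, 52, 52, 52, 52, 52, 52, 52, 52, 52]
t=10: [117, 117, 117, 117, 117, 117, 117, 117, 117, 117, 117, 117]
t=11: [77, 77, 77, 77, 77, 77, 77, 77, 77, 77, 77, 77]
t=12: [126, 126, 126, 126, 126, 126, 126, 126, 126, 126, 126, 126]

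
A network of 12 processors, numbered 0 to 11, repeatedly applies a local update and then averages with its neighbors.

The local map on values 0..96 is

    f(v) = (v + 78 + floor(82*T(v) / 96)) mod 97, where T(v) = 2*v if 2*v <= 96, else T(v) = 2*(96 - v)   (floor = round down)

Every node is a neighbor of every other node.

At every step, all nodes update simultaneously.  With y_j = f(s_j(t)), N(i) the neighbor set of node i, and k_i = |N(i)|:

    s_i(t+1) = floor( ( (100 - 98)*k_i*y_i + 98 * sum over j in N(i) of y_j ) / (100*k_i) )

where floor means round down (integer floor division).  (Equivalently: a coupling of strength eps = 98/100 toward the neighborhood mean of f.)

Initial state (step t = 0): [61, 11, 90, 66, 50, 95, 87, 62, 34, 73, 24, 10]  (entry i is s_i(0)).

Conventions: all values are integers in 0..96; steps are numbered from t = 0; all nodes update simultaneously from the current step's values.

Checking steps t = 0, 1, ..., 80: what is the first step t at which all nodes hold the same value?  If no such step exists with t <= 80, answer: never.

Simulating step by step:
t=0: [61, 11, 90, 66, 50, 95, 87, 62, 34, 73, 24, 10]  (not all equal)
t=1: [43, 43, 38, 43, 43, 38, 38, 43, 38, 37, 40, 43]  (not all equal)
t=2: [44, 44, 38, 44, 44, 38, 38, 44, 38, 39, 38, 44]  (not all equal)
t=3: [46, 46, 40, 46, 46, 40, 40, 46, 40, 40, 40, 46]  (not all equal)
t=4: [51, 51, 45, 51, 51, 45, 45, 51, 45, 45, 45, 51]  (not all equal)
t=5: [7, 7, 8, 7, 7, 8, 8, 7, 8, 8, 8, 7]  (not all equal)
t=6: [45, 45, 52, 45, 45, 52, 52, 45, 52, 52, 52, 45]  (not all equal)
t=7: [8, 8, 7, 8, 8, 7, 7, 8, 7, 7, 7, 8]  (not all equal)
t=8: [52, 52, 45, 52, 52, 45, 45, 52, 45, 45, 45, 52]  (not all equal)
t=9: [7, 7, 8, 7, 7, 8, 8, 7, 8, 8, 8, 7]  (not all equal)

Answer: never
Key observation: The state at step 5 reappears at step 9 — the system is in a cycle of period 4 from step 5 on.  No step 0..9 is synchronized, and the cycle repeats forever, so no step up to 80 (or ever) has all nodes equal.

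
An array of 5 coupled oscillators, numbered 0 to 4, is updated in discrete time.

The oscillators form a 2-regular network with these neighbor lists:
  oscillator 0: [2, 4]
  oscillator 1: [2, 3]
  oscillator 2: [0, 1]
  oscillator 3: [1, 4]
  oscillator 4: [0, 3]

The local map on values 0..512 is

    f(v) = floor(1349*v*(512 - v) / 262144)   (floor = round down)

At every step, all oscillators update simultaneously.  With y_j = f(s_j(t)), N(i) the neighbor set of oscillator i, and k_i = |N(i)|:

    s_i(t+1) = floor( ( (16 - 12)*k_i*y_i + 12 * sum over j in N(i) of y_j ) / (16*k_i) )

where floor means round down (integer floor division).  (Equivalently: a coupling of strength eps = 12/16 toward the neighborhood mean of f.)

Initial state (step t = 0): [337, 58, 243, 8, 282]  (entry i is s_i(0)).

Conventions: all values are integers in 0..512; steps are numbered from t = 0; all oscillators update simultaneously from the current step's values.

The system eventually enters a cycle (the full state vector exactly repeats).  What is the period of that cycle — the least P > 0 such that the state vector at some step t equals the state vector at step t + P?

Answer: 2
Key observation: The state at step 5, [318, 318, 318, 318, 318], reappears at step 7 — and no state repeats earlier — so the cycle the system enters has period 2.

Derivation:
t=0: [337, 58, 243, 8, 282]
t=1: [326, 167, 248, 180, 204]
t=2: [325, 315, 312, 308, 312]
t=3: [318, 321, 316, 320, 318]
t=4: [317, 316, 316, 316, 316]
t=5: [318, 318, 318, 318, 318]
t=6: [317, 317, 317, 317, 317]
t=7: [318, 318, 318, 318, 318]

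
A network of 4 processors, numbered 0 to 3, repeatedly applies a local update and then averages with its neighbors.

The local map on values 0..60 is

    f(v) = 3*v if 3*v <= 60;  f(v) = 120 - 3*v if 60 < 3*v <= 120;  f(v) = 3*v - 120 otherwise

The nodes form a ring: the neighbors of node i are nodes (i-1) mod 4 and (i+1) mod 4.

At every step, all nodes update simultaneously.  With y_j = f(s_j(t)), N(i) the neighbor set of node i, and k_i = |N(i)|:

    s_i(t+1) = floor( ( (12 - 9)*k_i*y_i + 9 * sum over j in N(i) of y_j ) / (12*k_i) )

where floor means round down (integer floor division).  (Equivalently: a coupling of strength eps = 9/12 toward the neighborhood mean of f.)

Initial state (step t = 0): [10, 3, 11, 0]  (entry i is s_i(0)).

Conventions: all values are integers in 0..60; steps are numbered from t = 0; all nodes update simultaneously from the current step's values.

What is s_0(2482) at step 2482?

Answer: s_0(2482) = 51
Key observation: The state at step 12, [21, 21, 21, 21], reappears at step 16: the system is in a cycle of period 4 from step 12 on.  Therefore the state at step 2482 equals the state at step 12 + ((2482 - 12) mod 4) = 14, which is [51, 51, 51, 51].

Derivation:
t=0: [10, 3, 11, 0]
t=1: [10, 25, 11, 23]
t=2: [43, 34, 44, 36]
t=3: [13, 12, 14, 10]
t=4: [34, 39, 35, 37]
t=5: [9, 13, 8, 14]
t=6: [37, 28, 36, 29]
t=7: [28, 16, 28, 16]
t=8: [45, 39, 45, 39]
t=9: [6, 12, 6, 12]
t=10: [31, 22, 31, 22]
t=11: [47, 33, 47, 33]
t=12: [21, 21, 21, 21]
t=13: [57, 57, 57, 57]
t=14: [51, 51, 51, 51]
t=15: [33, 33, 33, 33]
t=16: [21, 21, 21, 21]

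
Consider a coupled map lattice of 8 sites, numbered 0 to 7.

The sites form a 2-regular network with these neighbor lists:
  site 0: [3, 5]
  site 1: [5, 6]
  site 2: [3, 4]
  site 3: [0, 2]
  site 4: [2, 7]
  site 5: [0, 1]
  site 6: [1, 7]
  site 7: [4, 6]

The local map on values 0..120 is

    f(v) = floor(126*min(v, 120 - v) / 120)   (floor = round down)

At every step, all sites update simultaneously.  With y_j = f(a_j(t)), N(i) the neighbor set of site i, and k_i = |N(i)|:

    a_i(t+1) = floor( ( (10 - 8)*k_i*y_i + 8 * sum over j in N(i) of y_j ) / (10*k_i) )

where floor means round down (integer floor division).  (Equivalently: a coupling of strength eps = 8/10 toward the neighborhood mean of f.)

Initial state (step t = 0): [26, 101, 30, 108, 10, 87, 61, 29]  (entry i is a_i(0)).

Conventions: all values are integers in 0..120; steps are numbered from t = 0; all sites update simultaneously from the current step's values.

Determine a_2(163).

Simulating step by step:
t=0: [26, 101, 30, 108, 10, 87, 61, 29]
t=1: [23, 41, 15, 25, 26, 25, 31, 34]
t=2: [25, 31, 24, 20, 25, 32, 37, 30]
t=3: [26, 34, 23, 24, 27, 29, 32, 31]
t=4: [27, 32, 26, 25, 28, 30, 33, 30]
t=5: [28, 32, 27, 27, 29, 30, 32, 31]
t=6: [29, 32, 28, 28, 30, 31, 32, 31]
t=7: [30, 32, 29, 29, 30, 31, 32, 32]
t=8: [31, 32, 30, 30, 31, 32, 33, 32]
t=9: [32, 33, 31, 31, 32, 32, 33, 33]
t=10: [32, 33, 32, 32, 33, 33, 34, 33]
t=11: [33, 34, 33, 33, 33, 33, 34, 34]
t=12: [34, 34, 34, 34, 34, 34, 35, 34]
t=13: [35, 35, 35, 35, 35, 35, 35, 35]
t=14: [36, 36, 36, 36, 36, 36, 36, 36]
t=15: [37, 37, 37, 37, 37, 37, 37, 37]
t=16: [38, 38, 38, 38, 38, 38, 38, 38]
t=17: [39, 39, 39, 39, 39, 39, 39, 39]
t=18: [40, 40, 40, 40, 40, 40, 40, 40]
t=19: [42, 42, 42, 42, 42, 42, 42, 42]
t=20: [44, 44, 44, 44, 44, 44, 44, 44]
t=21: [46, 46, 46, 46, 46, 46, 46, 46]
t=22: [48, 48, 48, 48, 48, 48, 48, 48]
t=23: [50, 50, 50, 50, 50, 50, 50, 50]
t=24: [52, 52, 52, 52, 52, 52, 52, 52]
t=25: [54, 54, 54, 54, 54, 54, 54, 54]
t=26: [56, 56, 56, 56, 56, 56, 56, 56]
t=27: [58, 58, 58, 58, 58, 58, 58, 58]
t=28: [60, 60, 60, 60, 60, 60, 60, 60]
t=29: [63, 63, 63, 63, 63, 63, 63, 63]
t=30: [59, 59, 59, 59, 59, 59, 59, 59]
t=31: [61, 61, 61, 61, 61, 61, 61, 61]
t=32: [61, 61, 61, 61, 61, 61, 61, 61]

Answer: a_2(163) = 61
Key observation: The state at step 31, [61, 61, 61, 61, 61, 61, 61, 61], reappears at step 32: the system is in a cycle of period 1 from step 31 on.  Therefore the state at step 163 equals the state at step 31 + ((163 - 31) mod 1) = 31, which is [61, 61, 61, 61, 61, 61, 61, 61].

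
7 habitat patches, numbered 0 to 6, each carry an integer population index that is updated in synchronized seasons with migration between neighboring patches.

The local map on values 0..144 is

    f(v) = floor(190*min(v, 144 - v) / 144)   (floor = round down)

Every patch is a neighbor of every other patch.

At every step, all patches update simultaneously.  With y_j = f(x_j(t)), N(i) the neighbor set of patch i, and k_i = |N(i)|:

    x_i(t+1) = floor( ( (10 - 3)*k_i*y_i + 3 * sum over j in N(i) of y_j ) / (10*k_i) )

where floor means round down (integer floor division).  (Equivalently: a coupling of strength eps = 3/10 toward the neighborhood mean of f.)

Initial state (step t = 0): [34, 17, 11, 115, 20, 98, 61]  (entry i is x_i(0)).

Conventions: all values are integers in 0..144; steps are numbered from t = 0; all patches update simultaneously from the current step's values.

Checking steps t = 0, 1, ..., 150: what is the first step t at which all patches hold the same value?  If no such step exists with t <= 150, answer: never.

Simulating step by step:
t=0: [34, 17, 11, 115, 20, 98, 61]  (not all equal)
t=1: [42, 28, 23, 38, 31, 53, 66]  (not all equal)
t=2: [54, 41, 37, 50, 44, 63, 74]  (not all equal)
t=3: [69, 58, 54, 65, 61, 77, 83]  (not all equal)
t=4: [87, 77, 74, 83, 80, 85, 80]  (not all equal)
t=5: [77, 86, 88, 81, 83, 79, 83]  (not all equal)
t=6: [85, 77, 75, 82, 80, 83, 80]  (not all equal)
t=7: [79, 86, 88, 81, 83, 81, 83]  (not all equal)
t=8: [83, 77, 75, 81, 80, 81, 80]  (not all equal)
t=9: [81, 86, 88, 83, 84, 83, 84]  (not all equal)
t=10: [81, 76, 74, 79, 78, 79, 78]  (not all equal)
t=11: [84, 88, 90, 85, 86, 85, 86]  (not all equal)
t=12: [77, 73, 72, 76, 75, 76, 75]  (not all equal)
t=13: [89, 92, 93, 89, 90, 89, 90]  (not all equal)
t=14: [71, 68, 68, 71, 70, 71, 70]  (not all equal)
t=15: [92, 89, 89, 92, 91, 92, 91]  (not all equal)
t=16: [68, 71, 71, 68, 69, 68, 69]  (not all equal)
t=17: [89, 92, 92, 89, 90, 89, 90]  (not all equal)
t=18: [71, 68, 68, 71, 70, 71, 70]  (not all equal)

Answer: never
Key observation: The state at step 14 reappears at step 18 — the system is in a cycle of period 4 from step 14 on.  No step 0..18 is synchronized, and the cycle repeats forever, so no step up to 150 (or ever) has all patches equal.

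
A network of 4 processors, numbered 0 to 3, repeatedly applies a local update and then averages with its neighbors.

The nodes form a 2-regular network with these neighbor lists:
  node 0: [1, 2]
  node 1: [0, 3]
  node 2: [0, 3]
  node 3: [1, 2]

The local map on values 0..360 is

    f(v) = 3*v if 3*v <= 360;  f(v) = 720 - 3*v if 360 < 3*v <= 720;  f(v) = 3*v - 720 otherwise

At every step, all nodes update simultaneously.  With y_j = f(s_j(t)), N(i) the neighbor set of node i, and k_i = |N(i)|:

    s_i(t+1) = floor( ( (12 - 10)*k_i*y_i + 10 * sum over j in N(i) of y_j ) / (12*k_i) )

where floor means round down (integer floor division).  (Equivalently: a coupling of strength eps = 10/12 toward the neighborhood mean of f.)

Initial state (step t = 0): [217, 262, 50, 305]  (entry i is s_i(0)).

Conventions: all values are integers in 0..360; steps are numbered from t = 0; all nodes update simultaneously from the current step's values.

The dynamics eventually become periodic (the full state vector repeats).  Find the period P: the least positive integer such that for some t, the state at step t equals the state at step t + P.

Answer: 2
Key observation: The state at step 9, [216, 216, 216, 216], reappears at step 11 — and no state repeats earlier — so the cycle the system enters has period 2.

Derivation:
t=0: [217, 262, 50, 305]
t=1: [101, 121, 135, 122]
t=2: [330, 333, 326, 339]
t=3: [268, 282, 279, 273]
t=4: [115, 97, 95, 117]
t=5: [297, 338, 337, 298]
t=6: [272, 192, 192, 272]
t=7: [136, 104, 104, 136]
t=8: [312, 312, 312, 312]
t=9: [216, 216, 216, 216]
t=10: [72, 72, 72, 72]
t=11: [216, 216, 216, 216]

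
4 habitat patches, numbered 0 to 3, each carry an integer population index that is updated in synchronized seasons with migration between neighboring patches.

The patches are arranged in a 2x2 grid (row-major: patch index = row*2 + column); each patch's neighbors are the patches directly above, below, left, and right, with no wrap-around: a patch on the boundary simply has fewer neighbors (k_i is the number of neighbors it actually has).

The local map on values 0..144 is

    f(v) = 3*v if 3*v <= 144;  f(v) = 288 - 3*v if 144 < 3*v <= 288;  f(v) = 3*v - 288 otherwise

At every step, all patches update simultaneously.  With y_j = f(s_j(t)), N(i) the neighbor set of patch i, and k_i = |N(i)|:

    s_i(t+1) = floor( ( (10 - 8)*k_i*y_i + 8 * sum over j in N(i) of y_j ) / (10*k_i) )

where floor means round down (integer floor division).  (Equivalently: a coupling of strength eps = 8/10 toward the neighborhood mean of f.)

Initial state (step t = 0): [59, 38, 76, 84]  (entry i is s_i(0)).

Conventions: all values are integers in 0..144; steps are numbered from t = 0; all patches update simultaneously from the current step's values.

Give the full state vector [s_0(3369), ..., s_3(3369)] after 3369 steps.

Simulating step by step:
t=0: [59, 38, 76, 84]
t=1: [91, 81, 70, 76]
t=2: [52, 39, 45, 61]
t=3: [127, 118, 121, 121]
t=4: [75, 80, 82, 71]
t=5: [48, 64, 63, 51]
t=6: [106, 130, 131, 105]
t=7: [88, 43, 43, 88]
t=8: [108, 45, 45, 108]
t=9: [115, 55, 55, 115]
t=10: [109, 70, 70, 109]
t=11: [70, 46, 46, 70]
t=12: [126, 90, 90, 126]
t=13: [32, 75, 75, 32]
t=14: [69, 89, 89, 69]
t=15: [33, 69, 69, 33]
t=16: [84, 95, 95, 84]
t=17: [9, 29, 29, 9]
t=18: [75, 39, 39, 75]
t=19: [106, 73, 73, 106]
t=20: [61, 37, 37, 61]
t=21: [109, 106, 106, 109]
t=22: [31, 37, 37, 31]
t=23: [107, 96, 96, 107]
t=24: [6, 26, 26, 6]
t=25: [66, 30, 30, 66]
t=26: [90, 90, 90, 90]
t=27: [18, 18, 18, 18]
t=28: [54, 54, 54, 54]
t=29: [126, 126, 126, 126]
t=30: [90, 90, 90, 90]

Answer: [126, 126, 126, 126]
Key observation: The state at step 26, [90, 90, 90, 90], reappears at step 30: the system is in a cycle of period 4 from step 26 on.  Therefore the state at step 3369 equals the state at step 26 + ((3369 - 26) mod 4) = 29, which is [126, 126, 126, 126].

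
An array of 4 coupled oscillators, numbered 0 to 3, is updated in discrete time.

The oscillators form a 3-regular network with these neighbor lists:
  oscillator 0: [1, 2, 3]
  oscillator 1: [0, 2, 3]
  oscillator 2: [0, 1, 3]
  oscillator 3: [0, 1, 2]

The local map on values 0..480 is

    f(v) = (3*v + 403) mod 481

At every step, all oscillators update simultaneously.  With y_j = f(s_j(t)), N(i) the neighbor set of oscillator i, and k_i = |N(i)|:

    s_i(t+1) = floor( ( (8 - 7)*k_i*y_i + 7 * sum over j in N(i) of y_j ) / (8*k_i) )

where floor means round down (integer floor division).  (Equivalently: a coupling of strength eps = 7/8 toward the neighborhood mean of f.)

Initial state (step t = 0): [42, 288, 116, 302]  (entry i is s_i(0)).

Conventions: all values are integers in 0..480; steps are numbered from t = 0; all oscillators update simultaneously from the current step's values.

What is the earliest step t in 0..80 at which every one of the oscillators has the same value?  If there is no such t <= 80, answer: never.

Simulating step by step:
t=0: [42, 288, 116, 302]  (not all equal)
t=1: [274, 232, 237, 225]  (not all equal)
t=2: [151, 172, 169, 175]  (not all equal)
t=3: [430, 419, 421, 418]  (not all equal)
t=4: [222, 227, 226, 228]  (not all equal)
t=5: [120, 117, 118, 117]  (not all equal)
t=6: [275, 276, 276, 276]  (not all equal)
t=7: [268, 268, 268, 268]  (all equal)

Answer: 7
Key observation: Synchronization is absorbing here: once all oscillators are equal they stay equal, and step 7 is the first all-equal step.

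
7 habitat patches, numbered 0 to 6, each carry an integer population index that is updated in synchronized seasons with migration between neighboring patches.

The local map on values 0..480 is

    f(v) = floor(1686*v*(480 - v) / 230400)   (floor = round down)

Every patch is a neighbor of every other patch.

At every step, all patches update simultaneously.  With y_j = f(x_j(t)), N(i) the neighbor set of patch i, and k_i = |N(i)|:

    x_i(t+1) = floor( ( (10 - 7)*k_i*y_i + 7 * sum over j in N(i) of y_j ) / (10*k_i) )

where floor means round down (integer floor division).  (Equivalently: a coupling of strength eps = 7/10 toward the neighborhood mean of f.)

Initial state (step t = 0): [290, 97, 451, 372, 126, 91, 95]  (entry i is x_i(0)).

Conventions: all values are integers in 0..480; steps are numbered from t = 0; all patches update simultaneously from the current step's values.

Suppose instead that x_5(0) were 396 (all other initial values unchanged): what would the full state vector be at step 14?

Answer: [412, 412, 412, 412, 412, 412, 412]
Key observation: This trace re-runs the system from the modified initial state.

Derivation:
t=0: [290, 97, 451, 372, 126, 396, 95]
t=1: [295, 271, 238, 275, 281, 265, 270]
t=2: [409, 412, 413, 412, 411, 412, 412]
t=3: [206, 205, 205, 205, 206, 205, 205]
t=4: [412, 412, 412, 412, 412, 412, 412]
t=5: [205, 205, 205, 205, 205, 205, 205]
t=6: [412, 412, 412, 412, 412, 412, 412]
t=7: [205, 205, 205, 205, 205, 205, 205]
t=8: [412, 412, 412, 412, 412, 412, 412]
t=9: [205, 205, 205, 205, 205, 205, 205]
t=10: [412, 412, 412, 412, 412, 412, 412]
t=11: [205, 205, 205, 205, 205, 205, 205]
t=12: [412, 412, 412, 412, 412, 412, 412]
t=13: [205, 205, 205, 205, 205, 205, 205]
t=14: [412, 412, 412, 412, 412, 412, 412]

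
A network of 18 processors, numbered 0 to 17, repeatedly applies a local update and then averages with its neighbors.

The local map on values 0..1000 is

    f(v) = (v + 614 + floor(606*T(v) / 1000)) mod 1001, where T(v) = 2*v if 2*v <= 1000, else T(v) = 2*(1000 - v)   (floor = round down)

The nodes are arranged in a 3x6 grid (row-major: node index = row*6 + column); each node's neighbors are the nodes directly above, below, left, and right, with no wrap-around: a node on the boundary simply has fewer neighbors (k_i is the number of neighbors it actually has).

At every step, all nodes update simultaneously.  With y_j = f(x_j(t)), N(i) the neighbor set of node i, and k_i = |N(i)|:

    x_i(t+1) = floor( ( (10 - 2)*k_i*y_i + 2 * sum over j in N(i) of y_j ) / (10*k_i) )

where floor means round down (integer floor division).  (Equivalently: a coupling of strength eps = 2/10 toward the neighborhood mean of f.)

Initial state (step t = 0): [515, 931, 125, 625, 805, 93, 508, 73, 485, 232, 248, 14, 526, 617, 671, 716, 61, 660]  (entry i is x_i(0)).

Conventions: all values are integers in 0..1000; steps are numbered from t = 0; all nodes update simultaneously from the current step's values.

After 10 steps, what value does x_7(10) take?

Simulating step by step:
t=0: [515, 931, 125, 625, 805, 93, 508, 73, 485, 232, 248, 14, 526, 617, 671, 716, 61, 660]
t=1: [706, 660, 845, 664, 634, 785, 720, 756, 671, 211, 237, 626, 711, 699, 682, 642, 699, 687]
t=2: [675, 680, 652, 641, 650, 664, 671, 666, 649, 172, 216, 651, 674, 675, 680, 646, 641, 680]
t=3: [681, 680, 685, 709, 647, 684, 682, 682, 701, 902, 224, 645, 681, 681, 681, 707, 648, 681]
t=4: [680, 679, 678, 672, 647, 680, 680, 679, 674, 613, 221, 648, 680, 680, 679, 673, 647, 681]
t=5: [680, 680, 681, 683, 647, 681, 680, 680, 682, 663, 218, 647, 680, 680, 681, 683, 647, 681]
t=6: [680, 680, 680, 680, 646, 681, 680, 680, 680, 653, 213, 646, 680, 680, 680, 680, 646, 681]
t=7: [680, 680, 680, 680, 646, 681, 680, 680, 680, 655, 204, 646, 680, 680, 680, 680, 646, 681]
t=8: [680, 680, 680, 680, 645, 681, 680, 680, 680, 654, 188, 645, 680, 680, 680, 680, 645, 681]
t=9: [680, 680, 680, 680, 642, 681, 680, 680, 680, 652, 159, 642, 680, 680, 680, 680, 642, 681]
t=10: [680, 680, 680, 680, 705, 681, 680, 680, 680, 699, 909, 705, 680, 680, 680, 680, 705, 681]

Answer: x_7(10) = 680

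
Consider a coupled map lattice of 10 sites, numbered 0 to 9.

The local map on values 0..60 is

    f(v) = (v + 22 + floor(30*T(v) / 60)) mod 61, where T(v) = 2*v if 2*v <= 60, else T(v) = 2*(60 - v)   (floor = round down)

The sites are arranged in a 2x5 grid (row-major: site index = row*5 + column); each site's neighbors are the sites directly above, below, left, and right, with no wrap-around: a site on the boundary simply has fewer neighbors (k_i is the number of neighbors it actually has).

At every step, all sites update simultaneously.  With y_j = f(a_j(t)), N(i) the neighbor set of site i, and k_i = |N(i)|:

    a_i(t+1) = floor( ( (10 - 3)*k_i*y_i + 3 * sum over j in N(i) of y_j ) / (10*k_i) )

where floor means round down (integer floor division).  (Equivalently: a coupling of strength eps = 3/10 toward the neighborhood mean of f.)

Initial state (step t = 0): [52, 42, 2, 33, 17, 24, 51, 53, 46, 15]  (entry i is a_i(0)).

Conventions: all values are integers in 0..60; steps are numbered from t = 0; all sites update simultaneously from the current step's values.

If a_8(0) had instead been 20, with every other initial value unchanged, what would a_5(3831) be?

Answer: a_5(3831) = 21
Key observation: The state at step 16, [21, 21, 21, 21, 21, 21, 21, 21, 21, 21], reappears at step 21: the system is in a cycle of period 5 from step 16 on.  Therefore the state at step 3831 equals the state at step 16 + ((3831 - 16) mod 5) = 16, which is [21, 21, 21, 21, 21, 21, 21, 21, 21, 21].

Derivation:
t=0: [52, 42, 2, 33, 17, 24, 51, 53, 20, 15]
t=1: [19, 21, 24, 23, 50, 12, 19, 19, 10, 44]
t=2: [49, 15, 13, 12, 18, 50, 52, 53, 38, 24]
t=3: [25, 45, 45, 44, 48, 21, 24, 23, 22, 18]
t=4: [11, 18, 19, 19, 26, 5, 9, 8, 12, 44]
t=5: [44, 55, 57, 53, 21, 35, 40, 41, 44, 23]
t=6: [21, 21, 21, 19, 6, 21, 21, 21, 19, 8]
t=7: [3, 3, 8, 51, 38, 3, 3, 8, 52, 40]
t=8: [28, 29, 35, 22, 21, 28, 29, 35, 22, 21]
t=9: [17, 19, 19, 6, 3, 17, 19, 19, 6, 3]
t=10: [56, 59, 57, 36, 28, 56, 59, 57, 36, 28]
t=11: [21, 21, 21, 20, 17, 21, 21, 21, 20, 17]
t=12: [3, 3, 2, 6, 47, 3, 3, 2, 6, 47]
t=13: [28, 27, 27, 31, 22, 28, 27, 27, 31, 22]
t=14: [16, 15, 15, 18, 7, 16, 15, 15, 18, 7]
t=15: [53, 52, 52, 55, 39, 53, 52, 52, 55, 39]
t=16: [21, 21, 21, 21, 21, 21, 21, 21, 21, 21]
t=17: [3, 3, 3, 3, 3, 3, 3, 3, 3, 3]
t=18: [28, 28, 28, 28, 28, 28, 28, 28, 28, 28]
t=19: [17, 17, 17, 17, 17, 17, 17, 17, 17, 17]
t=20: [56, 56, 56, 56, 56, 56, 56, 56, 56, 56]
t=21: [21, 21, 21, 21, 21, 21, 21, 21, 21, 21]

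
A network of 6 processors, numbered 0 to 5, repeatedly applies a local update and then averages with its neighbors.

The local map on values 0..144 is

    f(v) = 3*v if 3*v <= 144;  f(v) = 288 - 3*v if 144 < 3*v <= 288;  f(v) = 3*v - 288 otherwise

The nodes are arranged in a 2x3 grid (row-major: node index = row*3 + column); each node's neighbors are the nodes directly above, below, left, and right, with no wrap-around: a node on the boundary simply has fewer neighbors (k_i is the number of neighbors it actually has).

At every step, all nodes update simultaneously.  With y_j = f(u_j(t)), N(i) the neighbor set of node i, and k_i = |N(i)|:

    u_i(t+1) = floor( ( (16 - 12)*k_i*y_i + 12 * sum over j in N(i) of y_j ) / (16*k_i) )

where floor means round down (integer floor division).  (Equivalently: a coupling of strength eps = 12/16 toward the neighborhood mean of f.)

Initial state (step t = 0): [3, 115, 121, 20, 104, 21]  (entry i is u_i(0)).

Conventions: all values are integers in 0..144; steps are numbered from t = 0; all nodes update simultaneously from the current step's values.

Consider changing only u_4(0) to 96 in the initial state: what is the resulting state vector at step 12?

Simulating step by step:
t=0: [3, 115, 121, 20, 96, 21]
t=1: [46, 35, 63, 18, 45, 43]
t=2: [94, 119, 112, 115, 105, 120]
t=3: [48, 37, 64, 26, 56, 46]
t=4: [106, 117, 117, 118, 111, 115]
t=5: [55, 50, 60, 44, 57, 54]
t=6: [132, 121, 126, 123, 128, 115]
t=7: [85, 92, 72, 96, 77, 84]
t=8: [12, 43, 36, 33, 26, 57]
t=9: [94, 87, 119, 67, 105, 99]
t=10: [44, 32, 30, 34, 37, 38]
t=11: [107, 107, 101, 116, 105, 103]
t=12: [43, 27, 24, 37, 35, 21]

Answer: [43, 27, 24, 37, 35, 21]
Key observation: This trace re-runs the system from the modified initial state.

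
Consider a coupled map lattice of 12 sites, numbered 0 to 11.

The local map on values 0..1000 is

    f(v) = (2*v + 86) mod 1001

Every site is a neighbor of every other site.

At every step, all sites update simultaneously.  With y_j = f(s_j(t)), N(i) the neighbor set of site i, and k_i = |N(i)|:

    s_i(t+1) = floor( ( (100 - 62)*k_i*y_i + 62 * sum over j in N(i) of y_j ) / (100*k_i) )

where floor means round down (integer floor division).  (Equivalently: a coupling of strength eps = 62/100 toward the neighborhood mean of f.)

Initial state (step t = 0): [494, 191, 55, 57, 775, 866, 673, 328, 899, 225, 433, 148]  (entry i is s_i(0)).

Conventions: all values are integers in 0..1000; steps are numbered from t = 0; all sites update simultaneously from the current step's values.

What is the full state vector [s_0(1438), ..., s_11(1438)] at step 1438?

Answer: [530, 530, 530, 530, 530, 530, 530, 530, 530, 530, 530, 530]
Key observation: The state at step 18, [453, 453, 453, 453, 453, 453, 453, 453, 453, 453, 453, 453], reappears at step 30: the system is in a cycle of period 12 from step 18 on.  Therefore the state at step 1438 equals the state at step 18 + ((1438 - 18) mod 12) = 22, which is [530, 530, 530, 530, 530, 530, 530, 530, 530, 530, 530, 530].

Derivation:
t=0: [494, 191, 55, 57, 775, 866, 673, 328, 899, 225, 433, 148]
t=1: [379, 507, 419, 420, 561, 620, 495, 596, 641, 529, 664, 479]
t=2: [534, 293, 560, 561, 328, 366, 285, 351, 380, 307, 395, 275]
t=3: [460, 628, 477, 478, 651, 676, 623, 666, 685, 637, 694, 617]
t=4: [204, 313, 215, 216, 328, 344, 310, 338, 350, 319, 356, 306]
t=5: [623, 694, 630, 631, 704, 714, 692, 710, 718, 698, 722, 689]
t=6: [415, 461, 419, 420, 467, 474, 460, 471, 476, 463, 479, 458]
t=7: [462, 168, 465, 465, 172, 176, 167, 174, 178, 169, 180, 166]
t=8: [223, 357, 225, 225, 359, 362, 356, 361, 363, 357, 364, 355]
t=9: [670, 757, 672, 672, 758, 760, 756, 760, 761, 757, 762, 756]
t=10: [515, 571, 516, 516, 572, 573, 570, 573, 574, 571, 574, 570]
t=11: [173, 209, 173, 173, 209, 210, 208, 210, 211, 209, 211, 208]
t=12: [468, 492, 468, 468, 492, 492, 491, 492, 493, 492, 493, 491]
t=13: [45, 60, 45, 45, 60, 60, 60, 60, 61, 60, 61, 60]
t=14: [191, 201, 191, 191, 201, 201, 201, 201, 201, 201, 201, 201]
t=15: [478, 484, 478, 478, 484, 484, 484, 484, 484, 484, 484, 484]
t=16: [47, 50, 47, 47, 50, 50, 50, 50, 50, 50, 50, 50]
t=17: [183, 184, 183, 183, 184, 184, 184, 184, 184, 184, 184, 184]
t=18: [453, 453, 453, 453, 453, 453, 453, 453, 453, 453, 453, 453]
t=19: [992, 992, 992, 992, 992, 992, 992, 992, 992, 992, 992, 992]
t=20: [68, 68, 68, 68, 68, 68, 68, 68, 68, 68, 68, 68]
t=21: [222, 222, 222, 222, 222, 222, 222, 222, 222, 222, 222, 222]
t=22: [530, 530, 530, 530, 530, 530, 530, 530, 530, 530, 530, 530]
t=23: [145, 145, 145, 145, 145, 145, 145, 145, 145, 145, 145, 145]
t=24: [376, 376, 376, 376, 376, 376, 376, 376, 376, 376, 376, 376]
t=25: [838, 838, 838, 838, 838, 838, 838, 838, 838, 838, 838, 838]
t=26: [761, 761, 761, 761, 761, 761, 761, 761, 761, 761, 761, 761]
t=27: [607, 607, 607, 607, 607, 607, 607, 607, 607, 607, 607, 607]
t=28: [299, 299, 299, 299, 299, 299, 299, 299, 299, 299, 299, 299]
t=29: [684, 684, 684, 684, 684, 684, 684, 684, 684, 684, 684, 684]
t=30: [453, 453, 453, 453, 453, 453, 453, 453, 453, 453, 453, 453]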